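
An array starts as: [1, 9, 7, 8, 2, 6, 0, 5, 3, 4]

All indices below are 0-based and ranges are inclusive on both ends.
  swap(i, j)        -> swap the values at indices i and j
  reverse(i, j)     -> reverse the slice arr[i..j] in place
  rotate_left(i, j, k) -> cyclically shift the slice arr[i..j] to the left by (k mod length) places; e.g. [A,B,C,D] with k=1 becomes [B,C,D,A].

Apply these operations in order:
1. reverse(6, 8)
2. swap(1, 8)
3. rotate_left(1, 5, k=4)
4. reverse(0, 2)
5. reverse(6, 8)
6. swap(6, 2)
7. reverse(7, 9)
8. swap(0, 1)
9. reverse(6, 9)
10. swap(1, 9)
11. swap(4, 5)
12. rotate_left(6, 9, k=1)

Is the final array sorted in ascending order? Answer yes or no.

Answer: no

Derivation:
After 1 (reverse(6, 8)): [1, 9, 7, 8, 2, 6, 3, 5, 0, 4]
After 2 (swap(1, 8)): [1, 0, 7, 8, 2, 6, 3, 5, 9, 4]
After 3 (rotate_left(1, 5, k=4)): [1, 6, 0, 7, 8, 2, 3, 5, 9, 4]
After 4 (reverse(0, 2)): [0, 6, 1, 7, 8, 2, 3, 5, 9, 4]
After 5 (reverse(6, 8)): [0, 6, 1, 7, 8, 2, 9, 5, 3, 4]
After 6 (swap(6, 2)): [0, 6, 9, 7, 8, 2, 1, 5, 3, 4]
After 7 (reverse(7, 9)): [0, 6, 9, 7, 8, 2, 1, 4, 3, 5]
After 8 (swap(0, 1)): [6, 0, 9, 7, 8, 2, 1, 4, 3, 5]
After 9 (reverse(6, 9)): [6, 0, 9, 7, 8, 2, 5, 3, 4, 1]
After 10 (swap(1, 9)): [6, 1, 9, 7, 8, 2, 5, 3, 4, 0]
After 11 (swap(4, 5)): [6, 1, 9, 7, 2, 8, 5, 3, 4, 0]
After 12 (rotate_left(6, 9, k=1)): [6, 1, 9, 7, 2, 8, 3, 4, 0, 5]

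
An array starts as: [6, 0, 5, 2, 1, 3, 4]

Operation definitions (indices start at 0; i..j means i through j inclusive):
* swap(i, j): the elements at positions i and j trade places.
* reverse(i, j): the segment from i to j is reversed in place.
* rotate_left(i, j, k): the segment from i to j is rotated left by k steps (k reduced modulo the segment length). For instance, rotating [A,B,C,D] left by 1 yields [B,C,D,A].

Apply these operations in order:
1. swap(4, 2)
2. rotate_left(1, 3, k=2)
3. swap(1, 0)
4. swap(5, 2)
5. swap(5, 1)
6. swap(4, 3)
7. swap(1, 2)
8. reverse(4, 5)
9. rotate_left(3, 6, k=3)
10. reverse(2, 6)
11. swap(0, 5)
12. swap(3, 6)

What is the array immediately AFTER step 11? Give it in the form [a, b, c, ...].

After 1 (swap(4, 2)): [6, 0, 1, 2, 5, 3, 4]
After 2 (rotate_left(1, 3, k=2)): [6, 2, 0, 1, 5, 3, 4]
After 3 (swap(1, 0)): [2, 6, 0, 1, 5, 3, 4]
After 4 (swap(5, 2)): [2, 6, 3, 1, 5, 0, 4]
After 5 (swap(5, 1)): [2, 0, 3, 1, 5, 6, 4]
After 6 (swap(4, 3)): [2, 0, 3, 5, 1, 6, 4]
After 7 (swap(1, 2)): [2, 3, 0, 5, 1, 6, 4]
After 8 (reverse(4, 5)): [2, 3, 0, 5, 6, 1, 4]
After 9 (rotate_left(3, 6, k=3)): [2, 3, 0, 4, 5, 6, 1]
After 10 (reverse(2, 6)): [2, 3, 1, 6, 5, 4, 0]
After 11 (swap(0, 5)): [4, 3, 1, 6, 5, 2, 0]

Answer: [4, 3, 1, 6, 5, 2, 0]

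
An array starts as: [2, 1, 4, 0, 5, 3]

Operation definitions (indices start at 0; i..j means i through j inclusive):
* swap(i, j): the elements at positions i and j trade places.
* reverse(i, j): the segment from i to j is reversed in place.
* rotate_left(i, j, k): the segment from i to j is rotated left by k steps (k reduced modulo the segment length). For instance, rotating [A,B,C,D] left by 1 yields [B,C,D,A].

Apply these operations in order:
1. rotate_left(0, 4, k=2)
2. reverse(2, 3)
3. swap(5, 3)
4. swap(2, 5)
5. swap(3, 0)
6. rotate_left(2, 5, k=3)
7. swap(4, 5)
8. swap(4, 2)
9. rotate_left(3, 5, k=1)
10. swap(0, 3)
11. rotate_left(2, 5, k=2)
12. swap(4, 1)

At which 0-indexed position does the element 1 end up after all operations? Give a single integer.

After 1 (rotate_left(0, 4, k=2)): [4, 0, 5, 2, 1, 3]
After 2 (reverse(2, 3)): [4, 0, 2, 5, 1, 3]
After 3 (swap(5, 3)): [4, 0, 2, 3, 1, 5]
After 4 (swap(2, 5)): [4, 0, 5, 3, 1, 2]
After 5 (swap(3, 0)): [3, 0, 5, 4, 1, 2]
After 6 (rotate_left(2, 5, k=3)): [3, 0, 2, 5, 4, 1]
After 7 (swap(4, 5)): [3, 0, 2, 5, 1, 4]
After 8 (swap(4, 2)): [3, 0, 1, 5, 2, 4]
After 9 (rotate_left(3, 5, k=1)): [3, 0, 1, 2, 4, 5]
After 10 (swap(0, 3)): [2, 0, 1, 3, 4, 5]
After 11 (rotate_left(2, 5, k=2)): [2, 0, 4, 5, 1, 3]
After 12 (swap(4, 1)): [2, 1, 4, 5, 0, 3]

Answer: 1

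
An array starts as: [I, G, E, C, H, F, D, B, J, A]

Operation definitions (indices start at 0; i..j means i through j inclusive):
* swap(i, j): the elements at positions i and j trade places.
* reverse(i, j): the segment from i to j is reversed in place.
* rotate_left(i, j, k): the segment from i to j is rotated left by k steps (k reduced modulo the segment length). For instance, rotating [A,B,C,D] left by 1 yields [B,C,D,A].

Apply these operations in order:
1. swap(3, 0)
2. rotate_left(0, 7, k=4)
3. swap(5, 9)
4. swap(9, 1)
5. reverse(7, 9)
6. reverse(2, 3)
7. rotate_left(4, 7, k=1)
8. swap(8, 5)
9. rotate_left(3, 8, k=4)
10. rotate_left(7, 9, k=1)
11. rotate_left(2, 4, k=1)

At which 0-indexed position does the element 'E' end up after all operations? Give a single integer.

After 1 (swap(3, 0)): [C, G, E, I, H, F, D, B, J, A]
After 2 (rotate_left(0, 7, k=4)): [H, F, D, B, C, G, E, I, J, A]
After 3 (swap(5, 9)): [H, F, D, B, C, A, E, I, J, G]
After 4 (swap(9, 1)): [H, G, D, B, C, A, E, I, J, F]
After 5 (reverse(7, 9)): [H, G, D, B, C, A, E, F, J, I]
After 6 (reverse(2, 3)): [H, G, B, D, C, A, E, F, J, I]
After 7 (rotate_left(4, 7, k=1)): [H, G, B, D, A, E, F, C, J, I]
After 8 (swap(8, 5)): [H, G, B, D, A, J, F, C, E, I]
After 9 (rotate_left(3, 8, k=4)): [H, G, B, C, E, D, A, J, F, I]
After 10 (rotate_left(7, 9, k=1)): [H, G, B, C, E, D, A, F, I, J]
After 11 (rotate_left(2, 4, k=1)): [H, G, C, E, B, D, A, F, I, J]

Answer: 3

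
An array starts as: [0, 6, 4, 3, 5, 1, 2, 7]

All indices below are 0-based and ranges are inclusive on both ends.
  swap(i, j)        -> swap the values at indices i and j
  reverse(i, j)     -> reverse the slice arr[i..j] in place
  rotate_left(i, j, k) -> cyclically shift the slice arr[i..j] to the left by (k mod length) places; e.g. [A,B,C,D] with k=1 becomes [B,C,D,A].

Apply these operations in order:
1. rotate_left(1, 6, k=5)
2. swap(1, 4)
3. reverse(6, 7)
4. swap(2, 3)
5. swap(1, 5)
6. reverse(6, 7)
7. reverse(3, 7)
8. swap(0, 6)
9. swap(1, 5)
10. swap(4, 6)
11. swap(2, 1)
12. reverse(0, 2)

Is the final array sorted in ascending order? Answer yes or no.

After 1 (rotate_left(1, 6, k=5)): [0, 2, 6, 4, 3, 5, 1, 7]
After 2 (swap(1, 4)): [0, 3, 6, 4, 2, 5, 1, 7]
After 3 (reverse(6, 7)): [0, 3, 6, 4, 2, 5, 7, 1]
After 4 (swap(2, 3)): [0, 3, 4, 6, 2, 5, 7, 1]
After 5 (swap(1, 5)): [0, 5, 4, 6, 2, 3, 7, 1]
After 6 (reverse(6, 7)): [0, 5, 4, 6, 2, 3, 1, 7]
After 7 (reverse(3, 7)): [0, 5, 4, 7, 1, 3, 2, 6]
After 8 (swap(0, 6)): [2, 5, 4, 7, 1, 3, 0, 6]
After 9 (swap(1, 5)): [2, 3, 4, 7, 1, 5, 0, 6]
After 10 (swap(4, 6)): [2, 3, 4, 7, 0, 5, 1, 6]
After 11 (swap(2, 1)): [2, 4, 3, 7, 0, 5, 1, 6]
After 12 (reverse(0, 2)): [3, 4, 2, 7, 0, 5, 1, 6]

Answer: no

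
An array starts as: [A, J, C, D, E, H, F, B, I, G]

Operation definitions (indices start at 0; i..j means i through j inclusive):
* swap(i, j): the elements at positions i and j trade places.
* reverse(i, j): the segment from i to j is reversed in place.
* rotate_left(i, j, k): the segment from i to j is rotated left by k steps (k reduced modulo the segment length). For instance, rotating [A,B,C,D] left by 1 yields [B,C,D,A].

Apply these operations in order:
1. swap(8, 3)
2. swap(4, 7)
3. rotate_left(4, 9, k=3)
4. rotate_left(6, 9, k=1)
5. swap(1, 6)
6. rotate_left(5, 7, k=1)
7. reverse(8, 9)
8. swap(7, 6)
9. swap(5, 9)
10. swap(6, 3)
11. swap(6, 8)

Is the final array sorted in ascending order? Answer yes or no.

Answer: yes

Derivation:
After 1 (swap(8, 3)): [A, J, C, I, E, H, F, B, D, G]
After 2 (swap(4, 7)): [A, J, C, I, B, H, F, E, D, G]
After 3 (rotate_left(4, 9, k=3)): [A, J, C, I, E, D, G, B, H, F]
After 4 (rotate_left(6, 9, k=1)): [A, J, C, I, E, D, B, H, F, G]
After 5 (swap(1, 6)): [A, B, C, I, E, D, J, H, F, G]
After 6 (rotate_left(5, 7, k=1)): [A, B, C, I, E, J, H, D, F, G]
After 7 (reverse(8, 9)): [A, B, C, I, E, J, H, D, G, F]
After 8 (swap(7, 6)): [A, B, C, I, E, J, D, H, G, F]
After 9 (swap(5, 9)): [A, B, C, I, E, F, D, H, G, J]
After 10 (swap(6, 3)): [A, B, C, D, E, F, I, H, G, J]
After 11 (swap(6, 8)): [A, B, C, D, E, F, G, H, I, J]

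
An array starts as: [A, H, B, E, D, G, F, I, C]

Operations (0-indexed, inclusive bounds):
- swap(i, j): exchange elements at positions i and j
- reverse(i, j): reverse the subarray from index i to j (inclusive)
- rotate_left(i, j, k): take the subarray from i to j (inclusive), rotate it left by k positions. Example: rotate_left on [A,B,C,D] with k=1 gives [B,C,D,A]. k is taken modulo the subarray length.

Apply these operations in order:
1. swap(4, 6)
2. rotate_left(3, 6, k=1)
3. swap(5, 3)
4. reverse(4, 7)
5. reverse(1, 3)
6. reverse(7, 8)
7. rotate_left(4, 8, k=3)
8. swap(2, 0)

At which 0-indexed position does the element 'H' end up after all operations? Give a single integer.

After 1 (swap(4, 6)): [A, H, B, E, F, G, D, I, C]
After 2 (rotate_left(3, 6, k=1)): [A, H, B, F, G, D, E, I, C]
After 3 (swap(5, 3)): [A, H, B, D, G, F, E, I, C]
After 4 (reverse(4, 7)): [A, H, B, D, I, E, F, G, C]
After 5 (reverse(1, 3)): [A, D, B, H, I, E, F, G, C]
After 6 (reverse(7, 8)): [A, D, B, H, I, E, F, C, G]
After 7 (rotate_left(4, 8, k=3)): [A, D, B, H, C, G, I, E, F]
After 8 (swap(2, 0)): [B, D, A, H, C, G, I, E, F]

Answer: 3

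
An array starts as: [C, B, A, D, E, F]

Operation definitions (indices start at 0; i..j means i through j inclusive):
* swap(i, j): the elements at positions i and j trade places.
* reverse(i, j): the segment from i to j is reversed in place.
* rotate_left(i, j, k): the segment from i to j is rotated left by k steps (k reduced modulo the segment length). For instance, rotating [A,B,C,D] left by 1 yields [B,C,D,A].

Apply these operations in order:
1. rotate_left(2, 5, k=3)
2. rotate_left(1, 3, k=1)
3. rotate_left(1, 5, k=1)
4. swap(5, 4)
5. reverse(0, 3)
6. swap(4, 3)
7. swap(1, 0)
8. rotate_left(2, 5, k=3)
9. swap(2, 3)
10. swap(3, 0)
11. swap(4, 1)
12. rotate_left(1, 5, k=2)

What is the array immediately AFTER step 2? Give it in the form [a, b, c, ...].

Answer: [C, F, A, B, D, E]

Derivation:
After 1 (rotate_left(2, 5, k=3)): [C, B, F, A, D, E]
After 2 (rotate_left(1, 3, k=1)): [C, F, A, B, D, E]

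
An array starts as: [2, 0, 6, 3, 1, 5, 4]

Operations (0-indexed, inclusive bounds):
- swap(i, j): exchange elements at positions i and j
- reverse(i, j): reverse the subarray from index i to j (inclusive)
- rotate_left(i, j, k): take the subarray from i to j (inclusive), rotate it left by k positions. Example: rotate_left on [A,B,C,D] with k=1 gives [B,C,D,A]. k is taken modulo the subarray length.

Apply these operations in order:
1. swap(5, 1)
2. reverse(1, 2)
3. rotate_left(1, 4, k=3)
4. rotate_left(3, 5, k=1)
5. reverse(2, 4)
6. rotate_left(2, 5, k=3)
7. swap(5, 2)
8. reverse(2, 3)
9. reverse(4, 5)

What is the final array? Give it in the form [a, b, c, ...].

After 1 (swap(5, 1)): [2, 5, 6, 3, 1, 0, 4]
After 2 (reverse(1, 2)): [2, 6, 5, 3, 1, 0, 4]
After 3 (rotate_left(1, 4, k=3)): [2, 1, 6, 5, 3, 0, 4]
After 4 (rotate_left(3, 5, k=1)): [2, 1, 6, 3, 0, 5, 4]
After 5 (reverse(2, 4)): [2, 1, 0, 3, 6, 5, 4]
After 6 (rotate_left(2, 5, k=3)): [2, 1, 5, 0, 3, 6, 4]
After 7 (swap(5, 2)): [2, 1, 6, 0, 3, 5, 4]
After 8 (reverse(2, 3)): [2, 1, 0, 6, 3, 5, 4]
After 9 (reverse(4, 5)): [2, 1, 0, 6, 5, 3, 4]

Answer: [2, 1, 0, 6, 5, 3, 4]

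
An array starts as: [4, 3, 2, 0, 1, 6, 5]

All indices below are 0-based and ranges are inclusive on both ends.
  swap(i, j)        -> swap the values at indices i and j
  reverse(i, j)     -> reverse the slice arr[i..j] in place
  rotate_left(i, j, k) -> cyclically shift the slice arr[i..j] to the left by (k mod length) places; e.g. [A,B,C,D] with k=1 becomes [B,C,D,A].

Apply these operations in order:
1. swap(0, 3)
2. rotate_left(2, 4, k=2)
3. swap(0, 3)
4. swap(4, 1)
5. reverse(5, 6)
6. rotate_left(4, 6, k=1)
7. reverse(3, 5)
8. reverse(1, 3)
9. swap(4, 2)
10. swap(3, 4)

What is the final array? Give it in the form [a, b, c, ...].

Answer: [2, 6, 5, 1, 4, 0, 3]

Derivation:
After 1 (swap(0, 3)): [0, 3, 2, 4, 1, 6, 5]
After 2 (rotate_left(2, 4, k=2)): [0, 3, 1, 2, 4, 6, 5]
After 3 (swap(0, 3)): [2, 3, 1, 0, 4, 6, 5]
After 4 (swap(4, 1)): [2, 4, 1, 0, 3, 6, 5]
After 5 (reverse(5, 6)): [2, 4, 1, 0, 3, 5, 6]
After 6 (rotate_left(4, 6, k=1)): [2, 4, 1, 0, 5, 6, 3]
After 7 (reverse(3, 5)): [2, 4, 1, 6, 5, 0, 3]
After 8 (reverse(1, 3)): [2, 6, 1, 4, 5, 0, 3]
After 9 (swap(4, 2)): [2, 6, 5, 4, 1, 0, 3]
After 10 (swap(3, 4)): [2, 6, 5, 1, 4, 0, 3]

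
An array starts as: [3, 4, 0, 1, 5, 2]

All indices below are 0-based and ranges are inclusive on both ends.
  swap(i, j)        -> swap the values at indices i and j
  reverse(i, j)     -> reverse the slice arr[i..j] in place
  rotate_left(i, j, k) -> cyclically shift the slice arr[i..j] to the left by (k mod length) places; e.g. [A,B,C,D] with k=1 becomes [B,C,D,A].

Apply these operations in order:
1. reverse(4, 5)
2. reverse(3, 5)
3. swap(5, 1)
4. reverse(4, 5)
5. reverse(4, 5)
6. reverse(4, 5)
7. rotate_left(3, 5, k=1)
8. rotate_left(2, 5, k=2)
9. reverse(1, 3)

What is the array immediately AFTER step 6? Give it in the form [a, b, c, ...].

After 1 (reverse(4, 5)): [3, 4, 0, 1, 2, 5]
After 2 (reverse(3, 5)): [3, 4, 0, 5, 2, 1]
After 3 (swap(5, 1)): [3, 1, 0, 5, 2, 4]
After 4 (reverse(4, 5)): [3, 1, 0, 5, 4, 2]
After 5 (reverse(4, 5)): [3, 1, 0, 5, 2, 4]
After 6 (reverse(4, 5)): [3, 1, 0, 5, 4, 2]

Answer: [3, 1, 0, 5, 4, 2]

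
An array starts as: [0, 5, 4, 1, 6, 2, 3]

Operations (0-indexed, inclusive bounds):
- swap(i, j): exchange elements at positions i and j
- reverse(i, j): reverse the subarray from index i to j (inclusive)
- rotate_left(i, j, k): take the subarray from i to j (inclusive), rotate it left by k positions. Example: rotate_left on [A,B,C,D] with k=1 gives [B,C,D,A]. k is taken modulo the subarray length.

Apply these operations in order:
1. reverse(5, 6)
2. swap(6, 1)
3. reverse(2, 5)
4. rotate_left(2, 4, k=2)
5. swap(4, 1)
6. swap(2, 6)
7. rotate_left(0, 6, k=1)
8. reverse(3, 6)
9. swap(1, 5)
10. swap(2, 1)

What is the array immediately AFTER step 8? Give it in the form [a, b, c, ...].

Answer: [6, 5, 3, 0, 1, 4, 2]

Derivation:
After 1 (reverse(5, 6)): [0, 5, 4, 1, 6, 3, 2]
After 2 (swap(6, 1)): [0, 2, 4, 1, 6, 3, 5]
After 3 (reverse(2, 5)): [0, 2, 3, 6, 1, 4, 5]
After 4 (rotate_left(2, 4, k=2)): [0, 2, 1, 3, 6, 4, 5]
After 5 (swap(4, 1)): [0, 6, 1, 3, 2, 4, 5]
After 6 (swap(2, 6)): [0, 6, 5, 3, 2, 4, 1]
After 7 (rotate_left(0, 6, k=1)): [6, 5, 3, 2, 4, 1, 0]
After 8 (reverse(3, 6)): [6, 5, 3, 0, 1, 4, 2]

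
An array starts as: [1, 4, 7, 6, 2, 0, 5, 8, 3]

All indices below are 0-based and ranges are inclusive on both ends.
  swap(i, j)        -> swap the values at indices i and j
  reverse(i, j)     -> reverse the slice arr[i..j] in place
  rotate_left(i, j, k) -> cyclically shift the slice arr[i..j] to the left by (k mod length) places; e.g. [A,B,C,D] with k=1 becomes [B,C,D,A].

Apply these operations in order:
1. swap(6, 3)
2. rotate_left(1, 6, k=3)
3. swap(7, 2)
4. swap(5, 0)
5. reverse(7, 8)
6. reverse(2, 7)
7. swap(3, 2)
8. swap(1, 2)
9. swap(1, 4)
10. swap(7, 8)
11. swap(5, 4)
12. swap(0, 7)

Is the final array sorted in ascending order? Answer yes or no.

Answer: yes

Derivation:
After 1 (swap(6, 3)): [1, 4, 7, 5, 2, 0, 6, 8, 3]
After 2 (rotate_left(1, 6, k=3)): [1, 2, 0, 6, 4, 7, 5, 8, 3]
After 3 (swap(7, 2)): [1, 2, 8, 6, 4, 7, 5, 0, 3]
After 4 (swap(5, 0)): [7, 2, 8, 6, 4, 1, 5, 0, 3]
After 5 (reverse(7, 8)): [7, 2, 8, 6, 4, 1, 5, 3, 0]
After 6 (reverse(2, 7)): [7, 2, 3, 5, 1, 4, 6, 8, 0]
After 7 (swap(3, 2)): [7, 2, 5, 3, 1, 4, 6, 8, 0]
After 8 (swap(1, 2)): [7, 5, 2, 3, 1, 4, 6, 8, 0]
After 9 (swap(1, 4)): [7, 1, 2, 3, 5, 4, 6, 8, 0]
After 10 (swap(7, 8)): [7, 1, 2, 3, 5, 4, 6, 0, 8]
After 11 (swap(5, 4)): [7, 1, 2, 3, 4, 5, 6, 0, 8]
After 12 (swap(0, 7)): [0, 1, 2, 3, 4, 5, 6, 7, 8]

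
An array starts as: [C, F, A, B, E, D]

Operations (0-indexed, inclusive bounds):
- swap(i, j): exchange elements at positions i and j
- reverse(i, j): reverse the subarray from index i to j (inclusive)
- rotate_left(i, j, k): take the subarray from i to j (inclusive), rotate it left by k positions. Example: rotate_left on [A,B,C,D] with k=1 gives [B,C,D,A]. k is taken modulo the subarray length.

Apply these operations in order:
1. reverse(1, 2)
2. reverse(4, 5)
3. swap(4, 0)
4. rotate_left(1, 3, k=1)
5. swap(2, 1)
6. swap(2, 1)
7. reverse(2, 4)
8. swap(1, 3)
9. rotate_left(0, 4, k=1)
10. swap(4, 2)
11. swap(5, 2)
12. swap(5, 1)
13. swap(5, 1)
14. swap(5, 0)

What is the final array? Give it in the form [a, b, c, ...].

Answer: [D, C, E, B, F, A]

Derivation:
After 1 (reverse(1, 2)): [C, A, F, B, E, D]
After 2 (reverse(4, 5)): [C, A, F, B, D, E]
After 3 (swap(4, 0)): [D, A, F, B, C, E]
After 4 (rotate_left(1, 3, k=1)): [D, F, B, A, C, E]
After 5 (swap(2, 1)): [D, B, F, A, C, E]
After 6 (swap(2, 1)): [D, F, B, A, C, E]
After 7 (reverse(2, 4)): [D, F, C, A, B, E]
After 8 (swap(1, 3)): [D, A, C, F, B, E]
After 9 (rotate_left(0, 4, k=1)): [A, C, F, B, D, E]
After 10 (swap(4, 2)): [A, C, D, B, F, E]
After 11 (swap(5, 2)): [A, C, E, B, F, D]
After 12 (swap(5, 1)): [A, D, E, B, F, C]
After 13 (swap(5, 1)): [A, C, E, B, F, D]
After 14 (swap(5, 0)): [D, C, E, B, F, A]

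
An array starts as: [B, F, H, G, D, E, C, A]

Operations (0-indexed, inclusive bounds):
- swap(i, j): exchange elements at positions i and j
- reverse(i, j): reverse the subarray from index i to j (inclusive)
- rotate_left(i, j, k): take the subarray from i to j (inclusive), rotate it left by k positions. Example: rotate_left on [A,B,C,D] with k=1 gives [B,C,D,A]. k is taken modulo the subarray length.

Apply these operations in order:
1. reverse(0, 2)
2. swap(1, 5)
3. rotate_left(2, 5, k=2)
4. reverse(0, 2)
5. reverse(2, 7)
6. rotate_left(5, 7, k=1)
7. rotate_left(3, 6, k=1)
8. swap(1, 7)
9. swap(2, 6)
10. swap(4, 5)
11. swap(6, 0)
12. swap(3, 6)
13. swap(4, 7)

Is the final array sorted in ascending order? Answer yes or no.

After 1 (reverse(0, 2)): [H, F, B, G, D, E, C, A]
After 2 (swap(1, 5)): [H, E, B, G, D, F, C, A]
After 3 (rotate_left(2, 5, k=2)): [H, E, D, F, B, G, C, A]
After 4 (reverse(0, 2)): [D, E, H, F, B, G, C, A]
After 5 (reverse(2, 7)): [D, E, A, C, G, B, F, H]
After 6 (rotate_left(5, 7, k=1)): [D, E, A, C, G, F, H, B]
After 7 (rotate_left(3, 6, k=1)): [D, E, A, G, F, H, C, B]
After 8 (swap(1, 7)): [D, B, A, G, F, H, C, E]
After 9 (swap(2, 6)): [D, B, C, G, F, H, A, E]
After 10 (swap(4, 5)): [D, B, C, G, H, F, A, E]
After 11 (swap(6, 0)): [A, B, C, G, H, F, D, E]
After 12 (swap(3, 6)): [A, B, C, D, H, F, G, E]
After 13 (swap(4, 7)): [A, B, C, D, E, F, G, H]

Answer: yes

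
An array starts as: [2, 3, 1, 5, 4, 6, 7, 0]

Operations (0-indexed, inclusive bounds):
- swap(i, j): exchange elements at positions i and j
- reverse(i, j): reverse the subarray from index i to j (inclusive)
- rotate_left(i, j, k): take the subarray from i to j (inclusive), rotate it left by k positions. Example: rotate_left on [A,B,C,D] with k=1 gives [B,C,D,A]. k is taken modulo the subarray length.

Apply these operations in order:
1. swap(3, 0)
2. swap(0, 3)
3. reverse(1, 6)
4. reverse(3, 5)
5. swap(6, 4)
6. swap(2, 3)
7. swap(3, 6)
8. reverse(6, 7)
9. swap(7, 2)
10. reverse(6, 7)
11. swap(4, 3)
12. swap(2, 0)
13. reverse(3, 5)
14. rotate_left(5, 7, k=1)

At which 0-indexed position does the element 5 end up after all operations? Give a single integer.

Answer: 4

Derivation:
After 1 (swap(3, 0)): [5, 3, 1, 2, 4, 6, 7, 0]
After 2 (swap(0, 3)): [2, 3, 1, 5, 4, 6, 7, 0]
After 3 (reverse(1, 6)): [2, 7, 6, 4, 5, 1, 3, 0]
After 4 (reverse(3, 5)): [2, 7, 6, 1, 5, 4, 3, 0]
After 5 (swap(6, 4)): [2, 7, 6, 1, 3, 4, 5, 0]
After 6 (swap(2, 3)): [2, 7, 1, 6, 3, 4, 5, 0]
After 7 (swap(3, 6)): [2, 7, 1, 5, 3, 4, 6, 0]
After 8 (reverse(6, 7)): [2, 7, 1, 5, 3, 4, 0, 6]
After 9 (swap(7, 2)): [2, 7, 6, 5, 3, 4, 0, 1]
After 10 (reverse(6, 7)): [2, 7, 6, 5, 3, 4, 1, 0]
After 11 (swap(4, 3)): [2, 7, 6, 3, 5, 4, 1, 0]
After 12 (swap(2, 0)): [6, 7, 2, 3, 5, 4, 1, 0]
After 13 (reverse(3, 5)): [6, 7, 2, 4, 5, 3, 1, 0]
After 14 (rotate_left(5, 7, k=1)): [6, 7, 2, 4, 5, 1, 0, 3]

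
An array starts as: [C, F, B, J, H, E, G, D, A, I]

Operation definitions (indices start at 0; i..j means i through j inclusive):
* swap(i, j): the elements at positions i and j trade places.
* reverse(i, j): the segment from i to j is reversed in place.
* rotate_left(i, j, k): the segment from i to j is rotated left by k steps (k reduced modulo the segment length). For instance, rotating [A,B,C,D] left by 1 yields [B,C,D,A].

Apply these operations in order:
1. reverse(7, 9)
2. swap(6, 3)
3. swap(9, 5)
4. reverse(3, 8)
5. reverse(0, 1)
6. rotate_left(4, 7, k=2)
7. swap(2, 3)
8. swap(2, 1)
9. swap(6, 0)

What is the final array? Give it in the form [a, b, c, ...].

After 1 (reverse(7, 9)): [C, F, B, J, H, E, G, I, A, D]
After 2 (swap(6, 3)): [C, F, B, G, H, E, J, I, A, D]
After 3 (swap(9, 5)): [C, F, B, G, H, D, J, I, A, E]
After 4 (reverse(3, 8)): [C, F, B, A, I, J, D, H, G, E]
After 5 (reverse(0, 1)): [F, C, B, A, I, J, D, H, G, E]
After 6 (rotate_left(4, 7, k=2)): [F, C, B, A, D, H, I, J, G, E]
After 7 (swap(2, 3)): [F, C, A, B, D, H, I, J, G, E]
After 8 (swap(2, 1)): [F, A, C, B, D, H, I, J, G, E]
After 9 (swap(6, 0)): [I, A, C, B, D, H, F, J, G, E]

Answer: [I, A, C, B, D, H, F, J, G, E]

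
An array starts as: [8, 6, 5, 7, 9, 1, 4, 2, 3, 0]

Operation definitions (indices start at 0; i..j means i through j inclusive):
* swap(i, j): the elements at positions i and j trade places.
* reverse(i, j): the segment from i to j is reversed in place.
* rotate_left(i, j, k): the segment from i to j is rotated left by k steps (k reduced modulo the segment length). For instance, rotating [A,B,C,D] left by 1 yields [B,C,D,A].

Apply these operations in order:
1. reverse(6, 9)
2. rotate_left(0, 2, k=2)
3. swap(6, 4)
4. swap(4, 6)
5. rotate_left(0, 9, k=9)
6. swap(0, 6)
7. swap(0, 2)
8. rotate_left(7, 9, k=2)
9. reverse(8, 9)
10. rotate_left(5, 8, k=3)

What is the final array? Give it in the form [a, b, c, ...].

Answer: [8, 5, 1, 6, 7, 3, 9, 4, 2, 0]

Derivation:
After 1 (reverse(6, 9)): [8, 6, 5, 7, 9, 1, 0, 3, 2, 4]
After 2 (rotate_left(0, 2, k=2)): [5, 8, 6, 7, 9, 1, 0, 3, 2, 4]
After 3 (swap(6, 4)): [5, 8, 6, 7, 0, 1, 9, 3, 2, 4]
After 4 (swap(4, 6)): [5, 8, 6, 7, 9, 1, 0, 3, 2, 4]
After 5 (rotate_left(0, 9, k=9)): [4, 5, 8, 6, 7, 9, 1, 0, 3, 2]
After 6 (swap(0, 6)): [1, 5, 8, 6, 7, 9, 4, 0, 3, 2]
After 7 (swap(0, 2)): [8, 5, 1, 6, 7, 9, 4, 0, 3, 2]
After 8 (rotate_left(7, 9, k=2)): [8, 5, 1, 6, 7, 9, 4, 2, 0, 3]
After 9 (reverse(8, 9)): [8, 5, 1, 6, 7, 9, 4, 2, 3, 0]
After 10 (rotate_left(5, 8, k=3)): [8, 5, 1, 6, 7, 3, 9, 4, 2, 0]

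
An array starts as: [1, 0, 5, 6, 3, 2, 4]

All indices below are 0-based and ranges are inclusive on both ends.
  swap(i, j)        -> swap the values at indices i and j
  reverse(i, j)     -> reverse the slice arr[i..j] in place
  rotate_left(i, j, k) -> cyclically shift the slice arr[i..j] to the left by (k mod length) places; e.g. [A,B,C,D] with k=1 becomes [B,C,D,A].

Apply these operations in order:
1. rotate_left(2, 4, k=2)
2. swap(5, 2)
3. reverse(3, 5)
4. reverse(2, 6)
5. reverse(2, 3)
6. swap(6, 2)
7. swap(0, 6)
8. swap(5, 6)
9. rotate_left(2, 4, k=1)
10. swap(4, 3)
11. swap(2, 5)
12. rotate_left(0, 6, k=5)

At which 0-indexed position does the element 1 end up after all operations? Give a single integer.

Answer: 4

Derivation:
After 1 (rotate_left(2, 4, k=2)): [1, 0, 3, 5, 6, 2, 4]
After 2 (swap(5, 2)): [1, 0, 2, 5, 6, 3, 4]
After 3 (reverse(3, 5)): [1, 0, 2, 3, 6, 5, 4]
After 4 (reverse(2, 6)): [1, 0, 4, 5, 6, 3, 2]
After 5 (reverse(2, 3)): [1, 0, 5, 4, 6, 3, 2]
After 6 (swap(6, 2)): [1, 0, 2, 4, 6, 3, 5]
After 7 (swap(0, 6)): [5, 0, 2, 4, 6, 3, 1]
After 8 (swap(5, 6)): [5, 0, 2, 4, 6, 1, 3]
After 9 (rotate_left(2, 4, k=1)): [5, 0, 4, 6, 2, 1, 3]
After 10 (swap(4, 3)): [5, 0, 4, 2, 6, 1, 3]
After 11 (swap(2, 5)): [5, 0, 1, 2, 6, 4, 3]
After 12 (rotate_left(0, 6, k=5)): [4, 3, 5, 0, 1, 2, 6]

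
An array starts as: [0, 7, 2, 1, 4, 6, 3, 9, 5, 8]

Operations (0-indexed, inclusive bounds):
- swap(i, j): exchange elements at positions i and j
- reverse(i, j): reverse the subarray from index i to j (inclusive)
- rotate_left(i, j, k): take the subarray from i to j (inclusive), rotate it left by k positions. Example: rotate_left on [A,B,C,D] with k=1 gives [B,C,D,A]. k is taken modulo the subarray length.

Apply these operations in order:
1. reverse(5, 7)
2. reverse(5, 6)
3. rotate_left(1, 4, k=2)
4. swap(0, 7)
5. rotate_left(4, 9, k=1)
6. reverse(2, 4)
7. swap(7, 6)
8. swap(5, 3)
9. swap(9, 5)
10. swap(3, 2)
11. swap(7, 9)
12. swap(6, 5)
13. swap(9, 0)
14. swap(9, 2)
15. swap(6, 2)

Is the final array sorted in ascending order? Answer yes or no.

After 1 (reverse(5, 7)): [0, 7, 2, 1, 4, 9, 3, 6, 5, 8]
After 2 (reverse(5, 6)): [0, 7, 2, 1, 4, 3, 9, 6, 5, 8]
After 3 (rotate_left(1, 4, k=2)): [0, 1, 4, 7, 2, 3, 9, 6, 5, 8]
After 4 (swap(0, 7)): [6, 1, 4, 7, 2, 3, 9, 0, 5, 8]
After 5 (rotate_left(4, 9, k=1)): [6, 1, 4, 7, 3, 9, 0, 5, 8, 2]
After 6 (reverse(2, 4)): [6, 1, 3, 7, 4, 9, 0, 5, 8, 2]
After 7 (swap(7, 6)): [6, 1, 3, 7, 4, 9, 5, 0, 8, 2]
After 8 (swap(5, 3)): [6, 1, 3, 9, 4, 7, 5, 0, 8, 2]
After 9 (swap(9, 5)): [6, 1, 3, 9, 4, 2, 5, 0, 8, 7]
After 10 (swap(3, 2)): [6, 1, 9, 3, 4, 2, 5, 0, 8, 7]
After 11 (swap(7, 9)): [6, 1, 9, 3, 4, 2, 5, 7, 8, 0]
After 12 (swap(6, 5)): [6, 1, 9, 3, 4, 5, 2, 7, 8, 0]
After 13 (swap(9, 0)): [0, 1, 9, 3, 4, 5, 2, 7, 8, 6]
After 14 (swap(9, 2)): [0, 1, 6, 3, 4, 5, 2, 7, 8, 9]
After 15 (swap(6, 2)): [0, 1, 2, 3, 4, 5, 6, 7, 8, 9]

Answer: yes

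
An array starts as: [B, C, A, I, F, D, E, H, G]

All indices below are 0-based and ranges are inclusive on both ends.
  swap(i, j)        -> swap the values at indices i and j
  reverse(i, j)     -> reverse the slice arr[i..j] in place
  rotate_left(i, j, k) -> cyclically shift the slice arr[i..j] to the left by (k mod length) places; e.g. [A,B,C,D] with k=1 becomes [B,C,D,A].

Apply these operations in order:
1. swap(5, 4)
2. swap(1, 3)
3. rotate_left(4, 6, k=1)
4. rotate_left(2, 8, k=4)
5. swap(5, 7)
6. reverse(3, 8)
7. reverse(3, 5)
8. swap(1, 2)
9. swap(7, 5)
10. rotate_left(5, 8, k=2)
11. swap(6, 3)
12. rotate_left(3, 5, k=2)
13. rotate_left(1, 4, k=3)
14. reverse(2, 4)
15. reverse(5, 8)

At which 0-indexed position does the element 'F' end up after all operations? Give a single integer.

Answer: 5

Derivation:
After 1 (swap(5, 4)): [B, C, A, I, D, F, E, H, G]
After 2 (swap(1, 3)): [B, I, A, C, D, F, E, H, G]
After 3 (rotate_left(4, 6, k=1)): [B, I, A, C, F, E, D, H, G]
After 4 (rotate_left(2, 8, k=4)): [B, I, D, H, G, A, C, F, E]
After 5 (swap(5, 7)): [B, I, D, H, G, F, C, A, E]
After 6 (reverse(3, 8)): [B, I, D, E, A, C, F, G, H]
After 7 (reverse(3, 5)): [B, I, D, C, A, E, F, G, H]
After 8 (swap(1, 2)): [B, D, I, C, A, E, F, G, H]
After 9 (swap(7, 5)): [B, D, I, C, A, G, F, E, H]
After 10 (rotate_left(5, 8, k=2)): [B, D, I, C, A, E, H, G, F]
After 11 (swap(6, 3)): [B, D, I, H, A, E, C, G, F]
After 12 (rotate_left(3, 5, k=2)): [B, D, I, E, H, A, C, G, F]
After 13 (rotate_left(1, 4, k=3)): [B, H, D, I, E, A, C, G, F]
After 14 (reverse(2, 4)): [B, H, E, I, D, A, C, G, F]
After 15 (reverse(5, 8)): [B, H, E, I, D, F, G, C, A]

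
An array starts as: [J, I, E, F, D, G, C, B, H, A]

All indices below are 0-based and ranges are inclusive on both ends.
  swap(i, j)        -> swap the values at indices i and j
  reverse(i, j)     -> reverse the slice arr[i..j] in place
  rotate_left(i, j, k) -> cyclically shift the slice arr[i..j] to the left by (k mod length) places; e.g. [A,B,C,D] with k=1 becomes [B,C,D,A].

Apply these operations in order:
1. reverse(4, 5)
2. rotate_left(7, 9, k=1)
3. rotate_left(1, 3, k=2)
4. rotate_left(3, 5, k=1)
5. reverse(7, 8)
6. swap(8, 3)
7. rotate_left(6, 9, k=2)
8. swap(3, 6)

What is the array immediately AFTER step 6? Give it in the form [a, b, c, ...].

After 1 (reverse(4, 5)): [J, I, E, F, G, D, C, B, H, A]
After 2 (rotate_left(7, 9, k=1)): [J, I, E, F, G, D, C, H, A, B]
After 3 (rotate_left(1, 3, k=2)): [J, F, I, E, G, D, C, H, A, B]
After 4 (rotate_left(3, 5, k=1)): [J, F, I, G, D, E, C, H, A, B]
After 5 (reverse(7, 8)): [J, F, I, G, D, E, C, A, H, B]
After 6 (swap(8, 3)): [J, F, I, H, D, E, C, A, G, B]

Answer: [J, F, I, H, D, E, C, A, G, B]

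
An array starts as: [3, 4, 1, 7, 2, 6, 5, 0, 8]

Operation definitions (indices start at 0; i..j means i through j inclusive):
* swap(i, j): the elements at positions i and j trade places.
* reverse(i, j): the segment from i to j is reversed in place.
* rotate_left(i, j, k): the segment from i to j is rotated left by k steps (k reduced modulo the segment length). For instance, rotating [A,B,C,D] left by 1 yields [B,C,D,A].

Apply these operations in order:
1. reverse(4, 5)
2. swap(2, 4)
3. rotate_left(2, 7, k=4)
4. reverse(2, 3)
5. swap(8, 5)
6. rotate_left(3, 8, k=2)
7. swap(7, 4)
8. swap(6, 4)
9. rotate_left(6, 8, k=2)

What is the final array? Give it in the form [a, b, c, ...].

Answer: [3, 4, 0, 8, 7, 2, 6, 5, 1]

Derivation:
After 1 (reverse(4, 5)): [3, 4, 1, 7, 6, 2, 5, 0, 8]
After 2 (swap(2, 4)): [3, 4, 6, 7, 1, 2, 5, 0, 8]
After 3 (rotate_left(2, 7, k=4)): [3, 4, 5, 0, 6, 7, 1, 2, 8]
After 4 (reverse(2, 3)): [3, 4, 0, 5, 6, 7, 1, 2, 8]
After 5 (swap(8, 5)): [3, 4, 0, 5, 6, 8, 1, 2, 7]
After 6 (rotate_left(3, 8, k=2)): [3, 4, 0, 8, 1, 2, 7, 5, 6]
After 7 (swap(7, 4)): [3, 4, 0, 8, 5, 2, 7, 1, 6]
After 8 (swap(6, 4)): [3, 4, 0, 8, 7, 2, 5, 1, 6]
After 9 (rotate_left(6, 8, k=2)): [3, 4, 0, 8, 7, 2, 6, 5, 1]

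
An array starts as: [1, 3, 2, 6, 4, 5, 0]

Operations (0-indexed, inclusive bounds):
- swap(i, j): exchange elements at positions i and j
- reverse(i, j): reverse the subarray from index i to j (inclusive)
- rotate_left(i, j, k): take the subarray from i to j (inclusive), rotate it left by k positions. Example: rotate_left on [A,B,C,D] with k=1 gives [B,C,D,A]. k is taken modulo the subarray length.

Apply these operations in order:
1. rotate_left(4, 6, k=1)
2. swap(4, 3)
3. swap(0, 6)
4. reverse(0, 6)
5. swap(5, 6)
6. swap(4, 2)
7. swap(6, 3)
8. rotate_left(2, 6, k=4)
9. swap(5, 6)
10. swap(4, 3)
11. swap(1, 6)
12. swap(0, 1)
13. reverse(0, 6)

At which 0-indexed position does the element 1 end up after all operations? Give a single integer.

After 1 (rotate_left(4, 6, k=1)): [1, 3, 2, 6, 5, 0, 4]
After 2 (swap(4, 3)): [1, 3, 2, 5, 6, 0, 4]
After 3 (swap(0, 6)): [4, 3, 2, 5, 6, 0, 1]
After 4 (reverse(0, 6)): [1, 0, 6, 5, 2, 3, 4]
After 5 (swap(5, 6)): [1, 0, 6, 5, 2, 4, 3]
After 6 (swap(4, 2)): [1, 0, 2, 5, 6, 4, 3]
After 7 (swap(6, 3)): [1, 0, 2, 3, 6, 4, 5]
After 8 (rotate_left(2, 6, k=4)): [1, 0, 5, 2, 3, 6, 4]
After 9 (swap(5, 6)): [1, 0, 5, 2, 3, 4, 6]
After 10 (swap(4, 3)): [1, 0, 5, 3, 2, 4, 6]
After 11 (swap(1, 6)): [1, 6, 5, 3, 2, 4, 0]
After 12 (swap(0, 1)): [6, 1, 5, 3, 2, 4, 0]
After 13 (reverse(0, 6)): [0, 4, 2, 3, 5, 1, 6]

Answer: 5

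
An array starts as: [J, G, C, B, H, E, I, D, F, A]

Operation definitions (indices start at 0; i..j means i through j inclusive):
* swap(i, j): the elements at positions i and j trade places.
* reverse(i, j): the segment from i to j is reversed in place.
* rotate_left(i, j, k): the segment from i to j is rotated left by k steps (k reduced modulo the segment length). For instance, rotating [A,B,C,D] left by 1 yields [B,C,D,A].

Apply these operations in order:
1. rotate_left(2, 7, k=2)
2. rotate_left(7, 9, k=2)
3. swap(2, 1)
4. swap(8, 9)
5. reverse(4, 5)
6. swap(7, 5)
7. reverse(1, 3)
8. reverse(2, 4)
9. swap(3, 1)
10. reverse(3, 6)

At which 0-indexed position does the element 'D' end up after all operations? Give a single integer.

Answer: 2

Derivation:
After 1 (rotate_left(2, 7, k=2)): [J, G, H, E, I, D, C, B, F, A]
After 2 (rotate_left(7, 9, k=2)): [J, G, H, E, I, D, C, A, B, F]
After 3 (swap(2, 1)): [J, H, G, E, I, D, C, A, B, F]
After 4 (swap(8, 9)): [J, H, G, E, I, D, C, A, F, B]
After 5 (reverse(4, 5)): [J, H, G, E, D, I, C, A, F, B]
After 6 (swap(7, 5)): [J, H, G, E, D, A, C, I, F, B]
After 7 (reverse(1, 3)): [J, E, G, H, D, A, C, I, F, B]
After 8 (reverse(2, 4)): [J, E, D, H, G, A, C, I, F, B]
After 9 (swap(3, 1)): [J, H, D, E, G, A, C, I, F, B]
After 10 (reverse(3, 6)): [J, H, D, C, A, G, E, I, F, B]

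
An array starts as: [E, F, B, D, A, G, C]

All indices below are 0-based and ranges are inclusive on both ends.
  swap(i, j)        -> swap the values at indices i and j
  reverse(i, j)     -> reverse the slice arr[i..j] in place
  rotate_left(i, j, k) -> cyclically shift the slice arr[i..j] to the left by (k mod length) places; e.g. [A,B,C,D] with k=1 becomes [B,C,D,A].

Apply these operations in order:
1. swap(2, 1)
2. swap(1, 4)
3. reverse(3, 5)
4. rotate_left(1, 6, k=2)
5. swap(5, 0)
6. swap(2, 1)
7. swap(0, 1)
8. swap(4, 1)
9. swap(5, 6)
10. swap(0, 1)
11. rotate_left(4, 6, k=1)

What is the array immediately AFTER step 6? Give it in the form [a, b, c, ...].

Answer: [A, B, G, D, C, E, F]

Derivation:
After 1 (swap(2, 1)): [E, B, F, D, A, G, C]
After 2 (swap(1, 4)): [E, A, F, D, B, G, C]
After 3 (reverse(3, 5)): [E, A, F, G, B, D, C]
After 4 (rotate_left(1, 6, k=2)): [E, G, B, D, C, A, F]
After 5 (swap(5, 0)): [A, G, B, D, C, E, F]
After 6 (swap(2, 1)): [A, B, G, D, C, E, F]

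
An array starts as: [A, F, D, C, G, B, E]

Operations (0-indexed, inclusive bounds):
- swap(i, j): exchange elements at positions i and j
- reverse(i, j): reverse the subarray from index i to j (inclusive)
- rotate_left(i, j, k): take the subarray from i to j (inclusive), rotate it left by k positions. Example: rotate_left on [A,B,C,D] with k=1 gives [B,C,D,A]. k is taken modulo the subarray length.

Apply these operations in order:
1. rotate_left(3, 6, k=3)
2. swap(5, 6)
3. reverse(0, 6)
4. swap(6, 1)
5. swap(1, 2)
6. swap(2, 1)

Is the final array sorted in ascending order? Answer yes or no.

Answer: no

Derivation:
After 1 (rotate_left(3, 6, k=3)): [A, F, D, E, C, G, B]
After 2 (swap(5, 6)): [A, F, D, E, C, B, G]
After 3 (reverse(0, 6)): [G, B, C, E, D, F, A]
After 4 (swap(6, 1)): [G, A, C, E, D, F, B]
After 5 (swap(1, 2)): [G, C, A, E, D, F, B]
After 6 (swap(2, 1)): [G, A, C, E, D, F, B]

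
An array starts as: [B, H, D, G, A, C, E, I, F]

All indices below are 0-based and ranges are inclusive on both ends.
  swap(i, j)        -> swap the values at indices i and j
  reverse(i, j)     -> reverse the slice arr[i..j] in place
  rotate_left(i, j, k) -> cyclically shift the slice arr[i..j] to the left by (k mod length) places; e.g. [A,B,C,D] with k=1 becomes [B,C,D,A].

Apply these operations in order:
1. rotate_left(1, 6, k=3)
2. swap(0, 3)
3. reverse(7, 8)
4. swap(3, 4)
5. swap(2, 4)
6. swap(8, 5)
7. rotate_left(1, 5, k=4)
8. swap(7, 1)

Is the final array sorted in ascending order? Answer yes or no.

After 1 (rotate_left(1, 6, k=3)): [B, A, C, E, H, D, G, I, F]
After 2 (swap(0, 3)): [E, A, C, B, H, D, G, I, F]
After 3 (reverse(7, 8)): [E, A, C, B, H, D, G, F, I]
After 4 (swap(3, 4)): [E, A, C, H, B, D, G, F, I]
After 5 (swap(2, 4)): [E, A, B, H, C, D, G, F, I]
After 6 (swap(8, 5)): [E, A, B, H, C, I, G, F, D]
After 7 (rotate_left(1, 5, k=4)): [E, I, A, B, H, C, G, F, D]
After 8 (swap(7, 1)): [E, F, A, B, H, C, G, I, D]

Answer: no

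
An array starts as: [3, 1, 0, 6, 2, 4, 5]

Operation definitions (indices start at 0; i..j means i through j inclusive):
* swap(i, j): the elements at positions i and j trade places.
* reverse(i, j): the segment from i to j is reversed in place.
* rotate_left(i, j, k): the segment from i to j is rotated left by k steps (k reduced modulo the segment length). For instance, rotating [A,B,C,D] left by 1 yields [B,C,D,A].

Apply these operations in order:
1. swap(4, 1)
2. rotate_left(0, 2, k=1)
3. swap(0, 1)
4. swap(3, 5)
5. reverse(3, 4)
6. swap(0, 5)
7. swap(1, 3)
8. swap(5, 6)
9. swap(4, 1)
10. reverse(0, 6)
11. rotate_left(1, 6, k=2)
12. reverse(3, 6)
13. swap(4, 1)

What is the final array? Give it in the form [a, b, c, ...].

Answer: [0, 5, 3, 1, 2, 6, 4]

Derivation:
After 1 (swap(4, 1)): [3, 2, 0, 6, 1, 4, 5]
After 2 (rotate_left(0, 2, k=1)): [2, 0, 3, 6, 1, 4, 5]
After 3 (swap(0, 1)): [0, 2, 3, 6, 1, 4, 5]
After 4 (swap(3, 5)): [0, 2, 3, 4, 1, 6, 5]
After 5 (reverse(3, 4)): [0, 2, 3, 1, 4, 6, 5]
After 6 (swap(0, 5)): [6, 2, 3, 1, 4, 0, 5]
After 7 (swap(1, 3)): [6, 1, 3, 2, 4, 0, 5]
After 8 (swap(5, 6)): [6, 1, 3, 2, 4, 5, 0]
After 9 (swap(4, 1)): [6, 4, 3, 2, 1, 5, 0]
After 10 (reverse(0, 6)): [0, 5, 1, 2, 3, 4, 6]
After 11 (rotate_left(1, 6, k=2)): [0, 2, 3, 4, 6, 5, 1]
After 12 (reverse(3, 6)): [0, 2, 3, 1, 5, 6, 4]
After 13 (swap(4, 1)): [0, 5, 3, 1, 2, 6, 4]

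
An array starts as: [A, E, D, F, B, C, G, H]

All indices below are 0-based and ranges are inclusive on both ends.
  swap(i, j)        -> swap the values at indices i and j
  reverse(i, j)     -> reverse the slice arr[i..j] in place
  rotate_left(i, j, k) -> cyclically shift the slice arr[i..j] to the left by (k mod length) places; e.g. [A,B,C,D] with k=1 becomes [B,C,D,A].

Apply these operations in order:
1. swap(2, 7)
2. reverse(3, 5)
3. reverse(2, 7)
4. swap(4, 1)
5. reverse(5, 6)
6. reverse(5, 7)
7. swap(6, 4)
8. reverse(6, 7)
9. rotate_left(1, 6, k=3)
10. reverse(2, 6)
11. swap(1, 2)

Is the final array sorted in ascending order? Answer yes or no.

Answer: no

Derivation:
After 1 (swap(2, 7)): [A, E, H, F, B, C, G, D]
After 2 (reverse(3, 5)): [A, E, H, C, B, F, G, D]
After 3 (reverse(2, 7)): [A, E, D, G, F, B, C, H]
After 4 (swap(4, 1)): [A, F, D, G, E, B, C, H]
After 5 (reverse(5, 6)): [A, F, D, G, E, C, B, H]
After 6 (reverse(5, 7)): [A, F, D, G, E, H, B, C]
After 7 (swap(6, 4)): [A, F, D, G, B, H, E, C]
After 8 (reverse(6, 7)): [A, F, D, G, B, H, C, E]
After 9 (rotate_left(1, 6, k=3)): [A, B, H, C, F, D, G, E]
After 10 (reverse(2, 6)): [A, B, G, D, F, C, H, E]
After 11 (swap(1, 2)): [A, G, B, D, F, C, H, E]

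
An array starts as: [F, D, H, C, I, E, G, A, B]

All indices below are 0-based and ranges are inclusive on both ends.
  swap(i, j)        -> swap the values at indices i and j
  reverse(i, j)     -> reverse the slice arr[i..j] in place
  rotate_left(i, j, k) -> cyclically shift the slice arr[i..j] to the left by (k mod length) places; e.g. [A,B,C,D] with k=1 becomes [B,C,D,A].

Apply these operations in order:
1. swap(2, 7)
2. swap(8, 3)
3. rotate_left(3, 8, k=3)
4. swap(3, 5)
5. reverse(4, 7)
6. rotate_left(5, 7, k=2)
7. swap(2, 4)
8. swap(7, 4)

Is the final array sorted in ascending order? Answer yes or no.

Answer: no

Derivation:
After 1 (swap(2, 7)): [F, D, A, C, I, E, G, H, B]
After 2 (swap(8, 3)): [F, D, A, B, I, E, G, H, C]
After 3 (rotate_left(3, 8, k=3)): [F, D, A, G, H, C, B, I, E]
After 4 (swap(3, 5)): [F, D, A, C, H, G, B, I, E]
After 5 (reverse(4, 7)): [F, D, A, C, I, B, G, H, E]
After 6 (rotate_left(5, 7, k=2)): [F, D, A, C, I, H, B, G, E]
After 7 (swap(2, 4)): [F, D, I, C, A, H, B, G, E]
After 8 (swap(7, 4)): [F, D, I, C, G, H, B, A, E]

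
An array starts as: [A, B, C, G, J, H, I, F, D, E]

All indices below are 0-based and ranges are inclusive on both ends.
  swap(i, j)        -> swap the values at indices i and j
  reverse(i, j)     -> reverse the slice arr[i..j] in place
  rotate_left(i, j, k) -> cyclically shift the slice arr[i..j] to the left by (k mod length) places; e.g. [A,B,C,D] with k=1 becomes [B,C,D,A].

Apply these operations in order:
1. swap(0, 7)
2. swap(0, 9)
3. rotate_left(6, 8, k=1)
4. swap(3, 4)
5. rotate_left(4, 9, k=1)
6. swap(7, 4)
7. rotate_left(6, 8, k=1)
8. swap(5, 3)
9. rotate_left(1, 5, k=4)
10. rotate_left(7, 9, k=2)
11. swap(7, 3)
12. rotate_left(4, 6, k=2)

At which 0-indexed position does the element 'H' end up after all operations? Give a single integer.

After 1 (swap(0, 7)): [F, B, C, G, J, H, I, A, D, E]
After 2 (swap(0, 9)): [E, B, C, G, J, H, I, A, D, F]
After 3 (rotate_left(6, 8, k=1)): [E, B, C, G, J, H, A, D, I, F]
After 4 (swap(3, 4)): [E, B, C, J, G, H, A, D, I, F]
After 5 (rotate_left(4, 9, k=1)): [E, B, C, J, H, A, D, I, F, G]
After 6 (swap(7, 4)): [E, B, C, J, I, A, D, H, F, G]
After 7 (rotate_left(6, 8, k=1)): [E, B, C, J, I, A, H, F, D, G]
After 8 (swap(5, 3)): [E, B, C, A, I, J, H, F, D, G]
After 9 (rotate_left(1, 5, k=4)): [E, J, B, C, A, I, H, F, D, G]
After 10 (rotate_left(7, 9, k=2)): [E, J, B, C, A, I, H, G, F, D]
After 11 (swap(7, 3)): [E, J, B, G, A, I, H, C, F, D]
After 12 (rotate_left(4, 6, k=2)): [E, J, B, G, H, A, I, C, F, D]

Answer: 4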